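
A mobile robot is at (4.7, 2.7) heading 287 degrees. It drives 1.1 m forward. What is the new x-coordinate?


x_new = x0 + d*cos(theta)
= 4.7 + 1.1*cos(287)
= 4.7 + 0.3216
= 5.0216


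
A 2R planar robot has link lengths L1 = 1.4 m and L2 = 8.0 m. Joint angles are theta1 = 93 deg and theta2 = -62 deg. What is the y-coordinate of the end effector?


Convert angles to radians: theta1 = 1.6232, theta2 = -1.0821
y = L1*sin(theta1) + L2*sin(theta1+theta2)
y = 1.3981 + 4.1203
y = 5.5184


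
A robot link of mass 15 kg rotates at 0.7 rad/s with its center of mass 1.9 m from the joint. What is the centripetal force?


F = m * omega^2 * r
= 15 * 0.7^2 * 1.9
= 15 * 0.49 * 1.9
= 13.965 N


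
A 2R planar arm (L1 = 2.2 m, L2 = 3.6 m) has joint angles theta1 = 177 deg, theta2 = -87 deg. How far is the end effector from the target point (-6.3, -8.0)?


End effector via forward kinematics:
x = L1*cos(t1) + L2*cos(t1+t2) = -2.197
y = L1*sin(t1) + L2*sin(t1+t2) = 3.7151
Distance to target:
d = sqrt((-6.3 - -2.197)^2 + (-8.0 - 3.7151)^2)
= sqrt(16.8347 + 137.2445)
= 12.4129 m


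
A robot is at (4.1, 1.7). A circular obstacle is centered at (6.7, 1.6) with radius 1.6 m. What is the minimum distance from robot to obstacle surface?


center_dist = sqrt((4.1-6.7)^2 + (1.7-1.6)^2)
= sqrt(6.76 + 0.01)
= 2.6019
min_dist = center_dist - radius = 2.6019 - 1.6 = 1.0019 m


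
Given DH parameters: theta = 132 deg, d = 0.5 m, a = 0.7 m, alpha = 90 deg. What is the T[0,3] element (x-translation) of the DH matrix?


T[0,3] = a * cos(theta)
= 0.7 * cos(132 deg)
= 0.7 * -0.6691
= -0.4684


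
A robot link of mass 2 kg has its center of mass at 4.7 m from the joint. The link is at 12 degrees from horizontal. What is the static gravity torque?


tau = m*g*L*cos(angle)
= 2 * 9.81 * 4.7 * cos(12 deg)
= 2 * 9.81 * 4.7 * 0.9781
= 90.1989 Nm


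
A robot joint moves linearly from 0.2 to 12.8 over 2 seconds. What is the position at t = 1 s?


s = t/T = 1/2 = 0.5
p(t) = p0 + (pf-p0)*s
= 0.2 + (12.8 - 0.2) * 0.5
= 6.5


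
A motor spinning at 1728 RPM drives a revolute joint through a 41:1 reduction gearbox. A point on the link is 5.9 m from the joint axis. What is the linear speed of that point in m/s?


omega_motor = 1728 * 2*pi/60 = 180.9557 rad/s
omega_joint = omega_motor / 41 = 4.4136 rad/s
v = omega_joint * r = 4.4136 * 5.9
= 26.04 m/s


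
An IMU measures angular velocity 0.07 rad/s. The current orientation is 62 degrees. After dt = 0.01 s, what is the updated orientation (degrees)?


delta_theta = w * dt = 0.07 * 0.01 = 0.0007 rad
= 0.0401 deg
theta_new = 62 + 0.0401 = 62.0401 deg


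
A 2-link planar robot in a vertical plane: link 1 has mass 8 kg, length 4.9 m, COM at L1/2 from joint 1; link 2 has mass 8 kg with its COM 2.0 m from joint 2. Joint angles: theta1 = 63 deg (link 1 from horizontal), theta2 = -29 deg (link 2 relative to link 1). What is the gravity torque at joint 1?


Horizontal distance from joint 1 to link-1 COM:
  x_c1 = (L1/2)*cos(t1) = 2.45 * 0.454 = 1.1123 m
Horizontal distance from joint 1 to link-2 COM:
  x_c2 = L1*cos(t1) + Lc2*cos(t1+t2)
       = 4.9*0.454 + 2.0*0.829 = 3.8826 m
tau1 = m1*g*x_c1 + m2*g*x_c2
     = 8*9.81*1.1123 + 8*9.81*3.8826
     = 87.2915 + 304.7087
     = 392.0002 Nm


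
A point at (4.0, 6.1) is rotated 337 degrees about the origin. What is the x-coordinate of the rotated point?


x' = x*cos(theta) - y*sin(theta)
cos(337 deg) = 0.9205, sin(337 deg) = -0.3907
x' = 4.0 * 0.9205 - 6.1 * -0.3907
= 3.682 - -2.3835
= 6.0655


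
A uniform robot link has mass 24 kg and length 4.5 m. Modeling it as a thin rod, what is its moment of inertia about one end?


I = (1/3) * m * L^2
= (1/3) * 24 * 4.5^2
= 0.333333 * 24 * 20.25
= 162.0 kg*m^2


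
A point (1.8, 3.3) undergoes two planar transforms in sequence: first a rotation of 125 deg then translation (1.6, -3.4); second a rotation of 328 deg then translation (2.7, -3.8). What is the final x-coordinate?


After transform 1:
x1 = cos(125)*1.8 - sin(125)*3.3 + 1.6 = -2.1356
y1 = sin(125)*1.8 + cos(125)*3.3 + -3.4 = -3.8183
After transform 2:
x2 = cos(328)*-2.1356 - sin(328)*-3.8183 + 2.7
= -1.1345


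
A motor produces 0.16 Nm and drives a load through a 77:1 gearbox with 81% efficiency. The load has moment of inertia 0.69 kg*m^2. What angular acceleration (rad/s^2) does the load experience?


tau_out = tau_motor * N * eta
= 0.16 * 77 * 0.81 = 9.9792 Nm
alpha = tau_out / I = 9.9792 / 0.69
= 14.4626 rad/s^2


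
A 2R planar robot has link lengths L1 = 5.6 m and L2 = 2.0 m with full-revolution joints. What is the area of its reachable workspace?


r_max = L1 + L2 = 7.6 m
r_min = |L1 - L2| = 3.6 m
Area = pi*(r_max^2 - r_min^2)
= pi*(57.76 - 12.96)
= pi * 44.8
= 140.7434 m^2


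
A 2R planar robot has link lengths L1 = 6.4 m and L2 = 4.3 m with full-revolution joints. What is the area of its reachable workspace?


r_max = L1 + L2 = 10.7 m
r_min = |L1 - L2| = 2.1 m
Area = pi*(r_max^2 - r_min^2)
= pi*(114.49 - 4.41)
= pi * 110.08
= 345.8265 m^2


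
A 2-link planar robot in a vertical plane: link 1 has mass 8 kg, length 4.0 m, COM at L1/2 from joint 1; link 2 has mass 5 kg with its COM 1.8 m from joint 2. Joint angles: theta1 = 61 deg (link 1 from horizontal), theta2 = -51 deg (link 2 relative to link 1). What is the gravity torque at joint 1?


Horizontal distance from joint 1 to link-1 COM:
  x_c1 = (L1/2)*cos(t1) = 2.0 * 0.4848 = 0.9696 m
Horizontal distance from joint 1 to link-2 COM:
  x_c2 = L1*cos(t1) + Lc2*cos(t1+t2)
       = 4.0*0.4848 + 1.8*0.9848 = 3.7119 m
tau1 = m1*g*x_c1 + m2*g*x_c2
     = 8*9.81*0.9696 + 5*9.81*3.7119
     = 76.0957 + 182.0683
     = 258.164 Nm


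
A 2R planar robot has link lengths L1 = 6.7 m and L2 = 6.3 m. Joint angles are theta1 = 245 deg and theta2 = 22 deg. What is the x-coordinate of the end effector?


Convert angles to radians: theta1 = 4.2761, theta2 = 0.384
x = L1*cos(theta1) + L2*cos(theta1+theta2)
x = -2.8315 + -0.3297
x = -3.1613


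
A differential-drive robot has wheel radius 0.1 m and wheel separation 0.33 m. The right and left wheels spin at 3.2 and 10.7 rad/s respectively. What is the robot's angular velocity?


vR = r*wR = 0.1*3.2 = 0.32 m/s
vL = r*wL = 0.1*10.7 = 1.07 m/s
v = (vR+vL)/2 = 0.695 m/s
omega = (vR-vL)/L = -2.2727 rad/s
angular velocity = -2.2727 rad/s


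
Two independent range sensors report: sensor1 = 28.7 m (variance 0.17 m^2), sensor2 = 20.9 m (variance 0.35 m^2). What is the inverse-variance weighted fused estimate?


w1 = (1/var1) / (1/var1 + 1/var2)
   = 5.8824 / (5.8824 + 2.8571) = 0.6731
w2 = 1 - w1 = 0.3269
fused = w1*s1 + w2*s2 = 19.3173 + 6.8327
= 26.15 m


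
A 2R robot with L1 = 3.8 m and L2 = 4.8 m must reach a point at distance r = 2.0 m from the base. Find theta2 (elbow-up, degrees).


cos(theta2) = (r^2 - L1^2 - L2^2) / (2*L1*L2)
cos(theta2) = (4.0 - 14.44 - 23.04) / 36.48
cos(theta2) = -0.917763
theta2 = 156.6012 degrees


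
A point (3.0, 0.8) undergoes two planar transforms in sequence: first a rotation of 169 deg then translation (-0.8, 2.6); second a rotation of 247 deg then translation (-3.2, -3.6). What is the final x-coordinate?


After transform 1:
x1 = cos(169)*3.0 - sin(169)*0.8 + -0.8 = -3.8975
y1 = sin(169)*3.0 + cos(169)*0.8 + 2.6 = 2.3871
After transform 2:
x2 = cos(247)*-3.8975 - sin(247)*2.3871 + -3.2
= 0.5202


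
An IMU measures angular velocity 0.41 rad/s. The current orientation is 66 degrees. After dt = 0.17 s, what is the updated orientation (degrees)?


delta_theta = w * dt = 0.41 * 0.17 = 0.0697 rad
= 3.9935 deg
theta_new = 66 + 3.9935 = 69.9935 deg


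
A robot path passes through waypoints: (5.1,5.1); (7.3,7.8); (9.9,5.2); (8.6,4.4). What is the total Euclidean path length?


Segment lengths:
  seg1 = sqrt((2.2)^2 + (2.7)^2) = 3.4828
  seg2 = sqrt((2.6)^2 + (-2.6)^2) = 3.677
  seg3 = sqrt((-1.3)^2 + (-0.8)^2) = 1.5264
Total = 8.6862


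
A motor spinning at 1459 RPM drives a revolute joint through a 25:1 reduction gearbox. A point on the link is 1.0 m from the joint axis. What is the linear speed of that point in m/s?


omega_motor = 1459 * 2*pi/60 = 152.7861 rad/s
omega_joint = omega_motor / 25 = 6.1114 rad/s
v = omega_joint * r = 6.1114 * 1.0
= 6.1114 m/s


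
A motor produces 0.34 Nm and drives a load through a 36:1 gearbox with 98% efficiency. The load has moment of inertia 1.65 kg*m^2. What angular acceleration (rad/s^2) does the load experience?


tau_out = tau_motor * N * eta
= 0.34 * 36 * 0.98 = 11.9952 Nm
alpha = tau_out / I = 11.9952 / 1.65
= 7.2698 rad/s^2


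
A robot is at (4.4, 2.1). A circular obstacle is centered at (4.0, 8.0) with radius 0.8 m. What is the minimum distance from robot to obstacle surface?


center_dist = sqrt((4.4-4.0)^2 + (2.1-8.0)^2)
= sqrt(0.16 + 34.81)
= 5.9135
min_dist = center_dist - radius = 5.9135 - 0.8 = 5.1135 m


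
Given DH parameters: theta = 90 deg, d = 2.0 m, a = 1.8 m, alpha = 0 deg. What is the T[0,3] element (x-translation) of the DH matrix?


T[0,3] = a * cos(theta)
= 1.8 * cos(90 deg)
= 1.8 * 0.0
= 0.0


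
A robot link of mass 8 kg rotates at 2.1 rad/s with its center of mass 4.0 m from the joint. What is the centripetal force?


F = m * omega^2 * r
= 8 * 2.1^2 * 4.0
= 8 * 4.41 * 4.0
= 141.12 N


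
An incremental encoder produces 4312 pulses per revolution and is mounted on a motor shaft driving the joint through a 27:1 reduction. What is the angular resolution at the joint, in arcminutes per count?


counts per rev = 4312
effective counts at joint = 4312 * 27 = 116424
resolution = 360*60 / 116424
= 0.1855 arcmin/count


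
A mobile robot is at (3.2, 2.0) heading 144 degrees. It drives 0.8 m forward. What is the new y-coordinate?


y_new = y0 + d*sin(theta)
= 2.0 + 0.8*sin(144)
= 2.0 + 0.4702
= 2.4702


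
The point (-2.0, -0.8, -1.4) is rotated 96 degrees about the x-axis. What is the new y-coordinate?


Rotation about x-axis: y' = y*cos(theta) - z*sin(theta)
= -0.8 * -0.1045 - -1.4 * 0.9945
= 1.476


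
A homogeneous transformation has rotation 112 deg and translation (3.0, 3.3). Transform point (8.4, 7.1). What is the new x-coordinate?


x' = cos(theta)*px - sin(theta)*py + tx
= -0.3746*8.4 - 0.9272*7.1 + 3.0
= -6.7297


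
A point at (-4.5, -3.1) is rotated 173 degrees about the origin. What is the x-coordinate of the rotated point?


x' = x*cos(theta) - y*sin(theta)
cos(173 deg) = -0.9925, sin(173 deg) = 0.1219
x' = -4.5 * -0.9925 - -3.1 * 0.1219
= 4.4665 - -0.3778
= 4.8443


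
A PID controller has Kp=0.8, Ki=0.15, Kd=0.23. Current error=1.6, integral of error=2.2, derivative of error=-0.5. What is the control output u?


u = Kp*e + Ki*int(e) + Kd*de/dt
= 0.8*1.6 + 0.15*2.2 + 0.23*(-0.5)
= 1.28 + 0.33 + -0.115
= 1.495


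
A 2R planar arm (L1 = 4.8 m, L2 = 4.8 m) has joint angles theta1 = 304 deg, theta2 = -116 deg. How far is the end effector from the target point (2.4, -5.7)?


End effector via forward kinematics:
x = L1*cos(t1) + L2*cos(t1+t2) = -2.0692
y = L1*sin(t1) + L2*sin(t1+t2) = -4.6474
Distance to target:
d = sqrt((2.4 - -2.0692)^2 + (-5.7 - -4.6474)^2)
= sqrt(19.9734 + 1.1079)
= 4.5914 m


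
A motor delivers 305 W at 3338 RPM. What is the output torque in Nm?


omega = 3338 * 2*pi/60 = 349.5545 rad/s
tau = P / omega = 305 / 349.5545
= 0.8725 Nm


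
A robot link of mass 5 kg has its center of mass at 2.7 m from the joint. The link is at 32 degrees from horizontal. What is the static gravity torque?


tau = m*g*L*cos(angle)
= 5 * 9.81 * 2.7 * cos(32 deg)
= 5 * 9.81 * 2.7 * 0.848
= 112.3112 Nm


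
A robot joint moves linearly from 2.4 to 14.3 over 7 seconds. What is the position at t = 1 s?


s = t/T = 1/7 = 0.1429
p(t) = p0 + (pf-p0)*s
= 2.4 + (14.3 - 2.4) * 0.1429
= 4.1


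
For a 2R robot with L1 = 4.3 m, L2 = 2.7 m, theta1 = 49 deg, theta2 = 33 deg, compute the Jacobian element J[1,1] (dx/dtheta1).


J[1,1] = -L1*sin(t1) - L2*sin(t1+t2)
= -4.3*sin(49) - 2.7*sin(82)
= -5.919


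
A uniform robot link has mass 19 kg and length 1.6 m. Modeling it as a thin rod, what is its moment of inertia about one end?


I = (1/3) * m * L^2
= (1/3) * 19 * 1.6^2
= 0.333333 * 19 * 2.56
= 16.2133 kg*m^2


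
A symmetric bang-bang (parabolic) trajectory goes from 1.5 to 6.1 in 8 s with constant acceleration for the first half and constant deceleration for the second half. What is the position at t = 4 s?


Symmetric rest-to-rest: each phase covers (pf-p0)/2 in time T/2. 0.5*a*(T/2)^2 = (pf-p0)/2 => a = 4*(pf-p0)/T^2
a = 4*(6.1-1.5)/8^2 = 0.2875
t = 4 is in the acceleration phase (t <= T/2).
p = p0 + 0.5*a*t^2 = 1.5 + 0.5*0.2875*4^2
= 3.8


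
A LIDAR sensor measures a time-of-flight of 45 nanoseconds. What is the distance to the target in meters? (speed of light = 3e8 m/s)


tof = 45 ns = 4.5e-08 s
dist = c * tof / 2
= 3e8 * 4.5e-08 / 2
= 6.75 m


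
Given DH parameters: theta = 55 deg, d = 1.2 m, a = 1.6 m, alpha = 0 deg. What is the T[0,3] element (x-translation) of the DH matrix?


T[0,3] = a * cos(theta)
= 1.6 * cos(55 deg)
= 1.6 * 0.5736
= 0.9177


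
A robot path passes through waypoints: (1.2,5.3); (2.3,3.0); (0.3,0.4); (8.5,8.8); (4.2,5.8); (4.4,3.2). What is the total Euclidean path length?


Segment lengths:
  seg1 = sqrt((1.1)^2 + (-2.3)^2) = 2.5495
  seg2 = sqrt((-2.0)^2 + (-2.6)^2) = 3.2802
  seg3 = sqrt((8.2)^2 + (8.4)^2) = 11.7388
  seg4 = sqrt((-4.3)^2 + (-3.0)^2) = 5.2431
  seg5 = sqrt((0.2)^2 + (-2.6)^2) = 2.6077
Total = 25.4193


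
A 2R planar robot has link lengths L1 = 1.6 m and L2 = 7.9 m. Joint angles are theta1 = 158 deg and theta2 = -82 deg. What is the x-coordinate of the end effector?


Convert angles to radians: theta1 = 2.7576, theta2 = -1.4312
x = L1*cos(theta1) + L2*cos(theta1+theta2)
x = -1.4835 + 1.9112
x = 0.4277


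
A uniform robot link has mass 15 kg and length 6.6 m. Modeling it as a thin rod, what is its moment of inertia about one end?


I = (1/3) * m * L^2
= (1/3) * 15 * 6.6^2
= 0.333333 * 15 * 43.56
= 217.8 kg*m^2


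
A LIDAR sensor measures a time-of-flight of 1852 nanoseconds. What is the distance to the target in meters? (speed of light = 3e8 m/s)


tof = 1852 ns = 1.852e-06 s
dist = c * tof / 2
= 3e8 * 1.852e-06 / 2
= 277.8 m


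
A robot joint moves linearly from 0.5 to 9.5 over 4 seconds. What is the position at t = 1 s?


s = t/T = 1/4 = 0.25
p(t) = p0 + (pf-p0)*s
= 0.5 + (9.5 - 0.5) * 0.25
= 2.75


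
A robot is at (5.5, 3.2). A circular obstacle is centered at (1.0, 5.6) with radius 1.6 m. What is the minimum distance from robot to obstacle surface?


center_dist = sqrt((5.5-1.0)^2 + (3.2-5.6)^2)
= sqrt(20.25 + 5.76)
= 5.1
min_dist = center_dist - radius = 5.1 - 1.6 = 3.5 m


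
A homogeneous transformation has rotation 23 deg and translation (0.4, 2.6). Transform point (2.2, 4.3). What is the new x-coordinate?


x' = cos(theta)*px - sin(theta)*py + tx
= 0.9205*2.2 - 0.3907*4.3 + 0.4
= 0.745


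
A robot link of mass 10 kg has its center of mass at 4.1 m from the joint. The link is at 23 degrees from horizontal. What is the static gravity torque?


tau = m*g*L*cos(angle)
= 10 * 9.81 * 4.1 * cos(23 deg)
= 10 * 9.81 * 4.1 * 0.9205
= 370.2363 Nm


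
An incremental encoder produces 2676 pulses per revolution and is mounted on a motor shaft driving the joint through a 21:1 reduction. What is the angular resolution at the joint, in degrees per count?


counts per rev = 2676
effective counts at joint = 2676 * 21 = 56196
resolution = 360 / 56196
= 0.0064 deg/count


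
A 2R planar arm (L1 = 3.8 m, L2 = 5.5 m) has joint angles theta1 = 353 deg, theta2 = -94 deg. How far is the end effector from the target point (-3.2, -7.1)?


End effector via forward kinematics:
x = L1*cos(t1) + L2*cos(t1+t2) = 2.7222
y = L1*sin(t1) + L2*sin(t1+t2) = -5.8621
Distance to target:
d = sqrt((-3.2 - 2.7222)^2 + (-7.1 - -5.8621)^2)
= sqrt(35.0728 + 1.5325)
= 6.0502 m


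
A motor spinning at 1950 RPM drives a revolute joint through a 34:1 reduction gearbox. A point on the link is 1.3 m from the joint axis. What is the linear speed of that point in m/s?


omega_motor = 1950 * 2*pi/60 = 204.2035 rad/s
omega_joint = omega_motor / 34 = 6.006 rad/s
v = omega_joint * r = 6.006 * 1.3
= 7.8078 m/s


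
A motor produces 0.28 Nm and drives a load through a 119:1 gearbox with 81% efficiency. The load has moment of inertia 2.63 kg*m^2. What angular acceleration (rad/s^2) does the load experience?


tau_out = tau_motor * N * eta
= 0.28 * 119 * 0.81 = 26.9892 Nm
alpha = tau_out / I = 26.9892 / 2.63
= 10.2621 rad/s^2


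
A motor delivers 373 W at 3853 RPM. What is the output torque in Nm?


omega = 3853 * 2*pi/60 = 403.4852 rad/s
tau = P / omega = 373 / 403.4852
= 0.9244 Nm


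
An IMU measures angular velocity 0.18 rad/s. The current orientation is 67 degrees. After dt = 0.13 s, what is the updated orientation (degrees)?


delta_theta = w * dt = 0.18 * 0.13 = 0.0234 rad
= 1.3407 deg
theta_new = 67 + 1.3407 = 68.3407 deg


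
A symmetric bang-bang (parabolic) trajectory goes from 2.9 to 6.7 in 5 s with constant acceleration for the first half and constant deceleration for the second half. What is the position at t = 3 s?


Symmetric rest-to-rest: each phase covers (pf-p0)/2 in time T/2. 0.5*a*(T/2)^2 = (pf-p0)/2 => a = 4*(pf-p0)/T^2
a = 4*(6.7-2.9)/5^2 = 0.608
t = 3 is in the deceleration phase (t > T/2).
p = pf - 0.5*a*(T-t)^2 = 6.7 - 0.5*0.608*2^2
= 5.484


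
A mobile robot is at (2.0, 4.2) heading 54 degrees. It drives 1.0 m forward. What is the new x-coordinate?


x_new = x0 + d*cos(theta)
= 2.0 + 1.0*cos(54)
= 2.0 + 0.5878
= 2.5878


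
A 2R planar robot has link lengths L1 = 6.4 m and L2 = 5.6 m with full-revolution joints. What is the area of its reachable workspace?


r_max = L1 + L2 = 12.0 m
r_min = |L1 - L2| = 0.8 m
Area = pi*(r_max^2 - r_min^2)
= pi*(144.0 - 0.64)
= pi * 143.36
= 450.3787 m^2


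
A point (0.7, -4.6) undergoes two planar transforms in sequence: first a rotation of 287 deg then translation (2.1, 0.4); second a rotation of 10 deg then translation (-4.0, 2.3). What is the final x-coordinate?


After transform 1:
x1 = cos(287)*0.7 - sin(287)*-4.6 + 2.1 = -2.0943
y1 = sin(287)*0.7 + cos(287)*-4.6 + 0.4 = -1.6143
After transform 2:
x2 = cos(10)*-2.0943 - sin(10)*-1.6143 + -4.0
= -5.7822


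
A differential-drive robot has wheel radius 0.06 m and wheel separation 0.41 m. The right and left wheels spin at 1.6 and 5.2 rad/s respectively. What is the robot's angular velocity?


vR = r*wR = 0.06*1.6 = 0.096 m/s
vL = r*wL = 0.06*5.2 = 0.312 m/s
v = (vR+vL)/2 = 0.204 m/s
omega = (vR-vL)/L = -0.5268 rad/s
angular velocity = -0.5268 rad/s


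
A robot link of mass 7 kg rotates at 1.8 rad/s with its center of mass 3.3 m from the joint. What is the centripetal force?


F = m * omega^2 * r
= 7 * 1.8^2 * 3.3
= 7 * 3.24 * 3.3
= 74.844 N


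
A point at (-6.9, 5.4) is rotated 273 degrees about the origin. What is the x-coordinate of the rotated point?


x' = x*cos(theta) - y*sin(theta)
cos(273 deg) = 0.0523, sin(273 deg) = -0.9986
x' = -6.9 * 0.0523 - 5.4 * -0.9986
= -0.3611 - -5.3926
= 5.0315


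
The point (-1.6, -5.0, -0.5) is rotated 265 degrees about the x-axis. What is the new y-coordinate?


Rotation about x-axis: y' = y*cos(theta) - z*sin(theta)
= -5.0 * -0.0872 - -0.5 * -0.9962
= -0.0623


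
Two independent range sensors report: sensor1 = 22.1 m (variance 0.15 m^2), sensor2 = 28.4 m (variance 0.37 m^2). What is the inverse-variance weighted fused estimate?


w1 = (1/var1) / (1/var1 + 1/var2)
   = 6.6667 / (6.6667 + 2.7027) = 0.7115
w2 = 1 - w1 = 0.2885
fused = w1*s1 + w2*s2 = 15.725 + 8.1923
= 23.9173 m


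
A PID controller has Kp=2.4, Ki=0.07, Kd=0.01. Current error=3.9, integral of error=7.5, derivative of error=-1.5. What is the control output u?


u = Kp*e + Ki*int(e) + Kd*de/dt
= 2.4*3.9 + 0.07*7.5 + 0.01*(-1.5)
= 9.36 + 0.525 + -0.015
= 9.87


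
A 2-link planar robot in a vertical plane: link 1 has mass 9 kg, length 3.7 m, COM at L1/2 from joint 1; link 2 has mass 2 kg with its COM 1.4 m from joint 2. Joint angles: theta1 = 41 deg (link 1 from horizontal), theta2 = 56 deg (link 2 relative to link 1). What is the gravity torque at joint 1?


Horizontal distance from joint 1 to link-1 COM:
  x_c1 = (L1/2)*cos(t1) = 1.85 * 0.7547 = 1.3962 m
Horizontal distance from joint 1 to link-2 COM:
  x_c2 = L1*cos(t1) + Lc2*cos(t1+t2)
       = 3.7*0.7547 + 1.4*-0.1219 = 2.6218 m
tau1 = m1*g*x_c1 + m2*g*x_c2
     = 9*9.81*1.3962 + 2*9.81*2.6218
     = 123.2716 + 51.4399
     = 174.7115 Nm


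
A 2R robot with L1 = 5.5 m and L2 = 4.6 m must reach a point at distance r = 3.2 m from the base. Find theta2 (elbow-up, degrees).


cos(theta2) = (r^2 - L1^2 - L2^2) / (2*L1*L2)
cos(theta2) = (10.24 - 30.25 - 21.16) / 50.6
cos(theta2) = -0.813636
theta2 = 144.4528 degrees


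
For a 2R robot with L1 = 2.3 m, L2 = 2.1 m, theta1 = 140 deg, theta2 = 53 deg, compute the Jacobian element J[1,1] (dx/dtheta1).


J[1,1] = -L1*sin(t1) - L2*sin(t1+t2)
= -2.3*sin(140) - 2.1*sin(193)
= -1.006


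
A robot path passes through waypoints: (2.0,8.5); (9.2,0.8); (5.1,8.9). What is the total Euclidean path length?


Segment lengths:
  seg1 = sqrt((7.2)^2 + (-7.7)^2) = 10.5418
  seg2 = sqrt((-4.1)^2 + (8.1)^2) = 9.0785
Total = 19.6204


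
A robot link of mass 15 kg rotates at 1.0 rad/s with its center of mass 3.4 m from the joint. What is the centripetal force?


F = m * omega^2 * r
= 15 * 1.0^2 * 3.4
= 15 * 1.0 * 3.4
= 51.0 N


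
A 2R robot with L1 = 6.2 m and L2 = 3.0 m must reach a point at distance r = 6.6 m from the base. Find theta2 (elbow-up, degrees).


cos(theta2) = (r^2 - L1^2 - L2^2) / (2*L1*L2)
cos(theta2) = (43.56 - 38.44 - 9.0) / 37.2
cos(theta2) = -0.104301
theta2 = 95.9869 degrees


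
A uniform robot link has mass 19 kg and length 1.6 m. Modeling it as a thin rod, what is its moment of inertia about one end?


I = (1/3) * m * L^2
= (1/3) * 19 * 1.6^2
= 0.333333 * 19 * 2.56
= 16.2133 kg*m^2


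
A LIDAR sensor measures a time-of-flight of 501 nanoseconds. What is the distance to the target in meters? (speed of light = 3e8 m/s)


tof = 501 ns = 5.01e-07 s
dist = c * tof / 2
= 3e8 * 5.01e-07 / 2
= 75.15 m


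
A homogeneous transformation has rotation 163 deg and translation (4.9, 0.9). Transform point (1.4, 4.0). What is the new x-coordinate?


x' = cos(theta)*px - sin(theta)*py + tx
= -0.9563*1.4 - 0.2924*4.0 + 4.9
= 2.3917


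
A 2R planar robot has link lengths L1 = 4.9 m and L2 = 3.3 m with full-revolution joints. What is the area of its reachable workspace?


r_max = L1 + L2 = 8.2 m
r_min = |L1 - L2| = 1.6 m
Area = pi*(r_max^2 - r_min^2)
= pi*(67.24 - 2.56)
= pi * 64.68
= 203.1982 m^2


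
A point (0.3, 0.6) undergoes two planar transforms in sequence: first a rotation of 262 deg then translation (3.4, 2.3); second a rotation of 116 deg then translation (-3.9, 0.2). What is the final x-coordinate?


After transform 1:
x1 = cos(262)*0.3 - sin(262)*0.6 + 3.4 = 3.9524
y1 = sin(262)*0.3 + cos(262)*0.6 + 2.3 = 1.9194
After transform 2:
x2 = cos(116)*3.9524 - sin(116)*1.9194 + -3.9
= -7.3578


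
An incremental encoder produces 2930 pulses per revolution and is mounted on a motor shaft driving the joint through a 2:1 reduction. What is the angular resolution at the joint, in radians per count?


counts per rev = 2930
effective counts at joint = 2930 * 2 = 5860
resolution = 2*pi / 5860
= 0.0011 rad/count


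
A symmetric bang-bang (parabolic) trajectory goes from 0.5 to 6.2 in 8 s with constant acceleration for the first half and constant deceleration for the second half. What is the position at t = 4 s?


Symmetric rest-to-rest: each phase covers (pf-p0)/2 in time T/2. 0.5*a*(T/2)^2 = (pf-p0)/2 => a = 4*(pf-p0)/T^2
a = 4*(6.2-0.5)/8^2 = 0.3563
t = 4 is in the acceleration phase (t <= T/2).
p = p0 + 0.5*a*t^2 = 0.5 + 0.5*0.3563*4^2
= 3.35


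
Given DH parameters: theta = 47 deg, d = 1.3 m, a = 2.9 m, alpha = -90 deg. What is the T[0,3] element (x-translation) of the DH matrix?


T[0,3] = a * cos(theta)
= 2.9 * cos(47 deg)
= 2.9 * 0.682
= 1.9778


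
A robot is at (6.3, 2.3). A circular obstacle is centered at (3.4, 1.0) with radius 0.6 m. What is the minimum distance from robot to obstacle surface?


center_dist = sqrt((6.3-3.4)^2 + (2.3-1.0)^2)
= sqrt(8.41 + 1.69)
= 3.178
min_dist = center_dist - radius = 3.178 - 0.6 = 2.578 m


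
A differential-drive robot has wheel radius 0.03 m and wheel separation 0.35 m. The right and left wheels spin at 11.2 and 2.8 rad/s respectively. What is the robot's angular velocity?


vR = r*wR = 0.03*11.2 = 0.336 m/s
vL = r*wL = 0.03*2.8 = 0.084 m/s
v = (vR+vL)/2 = 0.21 m/s
omega = (vR-vL)/L = 0.72 rad/s
angular velocity = 0.72 rad/s


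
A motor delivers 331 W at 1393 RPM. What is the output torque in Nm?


omega = 1393 * 2*pi/60 = 145.8746 rad/s
tau = P / omega = 331 / 145.8746
= 2.2691 Nm


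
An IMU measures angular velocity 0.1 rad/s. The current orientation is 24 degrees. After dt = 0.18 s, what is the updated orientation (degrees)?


delta_theta = w * dt = 0.1 * 0.18 = 0.018 rad
= 1.0313 deg
theta_new = 24 + 1.0313 = 25.0313 deg


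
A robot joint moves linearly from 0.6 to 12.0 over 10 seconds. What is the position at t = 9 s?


s = t/T = 9/10 = 0.9
p(t) = p0 + (pf-p0)*s
= 0.6 + (12.0 - 0.6) * 0.9
= 10.86


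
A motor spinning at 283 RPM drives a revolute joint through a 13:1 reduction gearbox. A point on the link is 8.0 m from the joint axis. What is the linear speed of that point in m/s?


omega_motor = 283 * 2*pi/60 = 29.6357 rad/s
omega_joint = omega_motor / 13 = 2.2797 rad/s
v = omega_joint * r = 2.2797 * 8.0
= 18.2373 m/s


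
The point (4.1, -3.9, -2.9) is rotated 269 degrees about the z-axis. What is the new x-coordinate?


Rotation about z-axis: x' = x*cos(theta) - y*sin(theta)
= 4.1 * -0.0175 - -3.9 * -0.9998
= -3.971


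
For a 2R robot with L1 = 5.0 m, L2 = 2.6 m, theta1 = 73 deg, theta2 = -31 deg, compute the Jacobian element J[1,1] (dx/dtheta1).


J[1,1] = -L1*sin(t1) - L2*sin(t1+t2)
= -5.0*sin(73) - 2.6*sin(42)
= -6.5213


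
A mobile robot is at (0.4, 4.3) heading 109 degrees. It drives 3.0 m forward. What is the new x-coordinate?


x_new = x0 + d*cos(theta)
= 0.4 + 3.0*cos(109)
= 0.4 + -0.9767
= -0.5767


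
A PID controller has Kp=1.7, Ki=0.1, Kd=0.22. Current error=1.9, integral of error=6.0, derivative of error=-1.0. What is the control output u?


u = Kp*e + Ki*int(e) + Kd*de/dt
= 1.7*1.9 + 0.1*6.0 + 0.22*(-1.0)
= 3.23 + 0.6 + -0.22
= 3.61


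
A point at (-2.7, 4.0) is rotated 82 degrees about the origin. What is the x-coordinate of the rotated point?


x' = x*cos(theta) - y*sin(theta)
cos(82 deg) = 0.1392, sin(82 deg) = 0.9903
x' = -2.7 * 0.1392 - 4.0 * 0.9903
= -0.3758 - 3.9611
= -4.3368


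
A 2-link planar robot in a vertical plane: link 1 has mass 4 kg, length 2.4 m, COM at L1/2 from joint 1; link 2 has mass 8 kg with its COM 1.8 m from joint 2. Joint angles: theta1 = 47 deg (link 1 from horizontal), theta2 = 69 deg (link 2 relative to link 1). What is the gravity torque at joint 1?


Horizontal distance from joint 1 to link-1 COM:
  x_c1 = (L1/2)*cos(t1) = 1.2 * 0.682 = 0.8184 m
Horizontal distance from joint 1 to link-2 COM:
  x_c2 = L1*cos(t1) + Lc2*cos(t1+t2)
       = 2.4*0.682 + 1.8*-0.4384 = 0.8477 m
tau1 = m1*g*x_c1 + m2*g*x_c2
     = 4*9.81*0.8184 + 8*9.81*0.8477
     = 32.1139 + 66.5297
     = 98.6436 Nm


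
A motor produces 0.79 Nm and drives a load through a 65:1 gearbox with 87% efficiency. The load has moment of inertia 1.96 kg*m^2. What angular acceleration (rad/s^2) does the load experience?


tau_out = tau_motor * N * eta
= 0.79 * 65 * 0.87 = 44.6745 Nm
alpha = tau_out / I = 44.6745 / 1.96
= 22.7931 rad/s^2


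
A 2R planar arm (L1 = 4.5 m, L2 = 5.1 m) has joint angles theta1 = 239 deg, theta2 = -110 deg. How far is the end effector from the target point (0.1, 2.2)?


End effector via forward kinematics:
x = L1*cos(t1) + L2*cos(t1+t2) = -5.5272
y = L1*sin(t1) + L2*sin(t1+t2) = 0.1062
Distance to target:
d = sqrt((0.1 - -5.5272)^2 + (2.2 - 0.1062)^2)
= sqrt(31.6654 + 4.384)
= 6.0041 m


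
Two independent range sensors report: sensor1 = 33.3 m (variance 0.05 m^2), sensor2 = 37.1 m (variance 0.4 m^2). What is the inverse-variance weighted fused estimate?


w1 = (1/var1) / (1/var1 + 1/var2)
   = 20.0 / (20.0 + 2.5) = 0.8889
w2 = 1 - w1 = 0.1111
fused = w1*s1 + w2*s2 = 29.6 + 4.1222
= 33.7222 m


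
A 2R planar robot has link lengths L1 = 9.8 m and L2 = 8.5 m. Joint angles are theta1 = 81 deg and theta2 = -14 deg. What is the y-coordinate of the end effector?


Convert angles to radians: theta1 = 1.4137, theta2 = -0.2443
y = L1*sin(theta1) + L2*sin(theta1+theta2)
y = 9.6793 + 7.8243
y = 17.5036


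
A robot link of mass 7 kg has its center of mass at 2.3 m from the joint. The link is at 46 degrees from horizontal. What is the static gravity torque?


tau = m*g*L*cos(angle)
= 7 * 9.81 * 2.3 * cos(46 deg)
= 7 * 9.81 * 2.3 * 0.6947
= 109.715 Nm


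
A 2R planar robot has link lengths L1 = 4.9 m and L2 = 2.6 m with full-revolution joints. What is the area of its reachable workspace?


r_max = L1 + L2 = 7.5 m
r_min = |L1 - L2| = 2.3 m
Area = pi*(r_max^2 - r_min^2)
= pi*(56.25 - 5.29)
= pi * 50.96
= 160.0956 m^2


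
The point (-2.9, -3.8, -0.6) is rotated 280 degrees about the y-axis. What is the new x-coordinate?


Rotation about y-axis: x' = x*cos(theta) + z*sin(theta)
= -2.9 * 0.1736 + -0.6 * -0.9848
= 0.0873


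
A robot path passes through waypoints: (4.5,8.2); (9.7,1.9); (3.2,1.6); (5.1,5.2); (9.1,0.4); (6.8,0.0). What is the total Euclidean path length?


Segment lengths:
  seg1 = sqrt((5.2)^2 + (-6.3)^2) = 8.1688
  seg2 = sqrt((-6.5)^2 + (-0.3)^2) = 6.5069
  seg3 = sqrt((1.9)^2 + (3.6)^2) = 4.0706
  seg4 = sqrt((4.0)^2 + (-4.8)^2) = 6.2482
  seg5 = sqrt((-2.3)^2 + (-0.4)^2) = 2.3345
Total = 27.3291


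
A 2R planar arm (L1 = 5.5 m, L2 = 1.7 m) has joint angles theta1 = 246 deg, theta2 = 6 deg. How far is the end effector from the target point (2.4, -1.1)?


End effector via forward kinematics:
x = L1*cos(t1) + L2*cos(t1+t2) = -2.7624
y = L1*sin(t1) + L2*sin(t1+t2) = -6.6413
Distance to target:
d = sqrt((2.4 - -2.7624)^2 + (-1.1 - -6.6413)^2)
= sqrt(26.6502 + 30.706)
= 7.5734 m


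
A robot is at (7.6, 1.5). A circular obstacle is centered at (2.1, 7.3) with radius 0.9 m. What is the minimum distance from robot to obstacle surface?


center_dist = sqrt((7.6-2.1)^2 + (1.5-7.3)^2)
= sqrt(30.25 + 33.64)
= 7.9931
min_dist = center_dist - radius = 7.9931 - 0.9 = 7.0931 m


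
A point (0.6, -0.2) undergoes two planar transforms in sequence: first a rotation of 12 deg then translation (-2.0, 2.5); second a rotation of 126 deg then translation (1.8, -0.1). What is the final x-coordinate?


After transform 1:
x1 = cos(12)*0.6 - sin(12)*-0.2 + -2.0 = -1.3715
y1 = sin(12)*0.6 + cos(12)*-0.2 + 2.5 = 2.4291
After transform 2:
x2 = cos(126)*-1.3715 - sin(126)*2.4291 + 1.8
= 0.641


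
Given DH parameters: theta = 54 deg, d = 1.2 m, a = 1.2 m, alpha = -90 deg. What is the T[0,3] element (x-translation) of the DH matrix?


T[0,3] = a * cos(theta)
= 1.2 * cos(54 deg)
= 1.2 * 0.5878
= 0.7053


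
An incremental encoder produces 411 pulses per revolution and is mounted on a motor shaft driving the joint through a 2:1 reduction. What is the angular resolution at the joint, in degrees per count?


counts per rev = 411
effective counts at joint = 411 * 2 = 822
resolution = 360 / 822
= 0.438 deg/count


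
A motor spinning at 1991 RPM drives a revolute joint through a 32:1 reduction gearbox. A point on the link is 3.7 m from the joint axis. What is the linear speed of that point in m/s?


omega_motor = 1991 * 2*pi/60 = 208.497 rad/s
omega_joint = omega_motor / 32 = 6.5155 rad/s
v = omega_joint * r = 6.5155 * 3.7
= 24.1075 m/s


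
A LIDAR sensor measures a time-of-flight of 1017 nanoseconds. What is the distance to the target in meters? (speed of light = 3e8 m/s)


tof = 1017 ns = 1.017e-06 s
dist = c * tof / 2
= 3e8 * 1.017e-06 / 2
= 152.55 m


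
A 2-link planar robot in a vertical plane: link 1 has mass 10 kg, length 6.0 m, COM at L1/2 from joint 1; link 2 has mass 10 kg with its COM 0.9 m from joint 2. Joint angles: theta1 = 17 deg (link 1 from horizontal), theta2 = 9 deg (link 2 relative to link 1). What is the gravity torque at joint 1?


Horizontal distance from joint 1 to link-1 COM:
  x_c1 = (L1/2)*cos(t1) = 3.0 * 0.9563 = 2.8689 m
Horizontal distance from joint 1 to link-2 COM:
  x_c2 = L1*cos(t1) + Lc2*cos(t1+t2)
       = 6.0*0.9563 + 0.9*0.8988 = 6.5467 m
tau1 = m1*g*x_c1 + m2*g*x_c2
     = 10*9.81*2.8689 + 10*9.81*6.5467
     = 281.4405 + 642.2355
     = 923.676 Nm


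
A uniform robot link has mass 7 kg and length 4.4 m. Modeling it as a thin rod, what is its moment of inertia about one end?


I = (1/3) * m * L^2
= (1/3) * 7 * 4.4^2
= 0.333333 * 7 * 19.36
= 45.1733 kg*m^2


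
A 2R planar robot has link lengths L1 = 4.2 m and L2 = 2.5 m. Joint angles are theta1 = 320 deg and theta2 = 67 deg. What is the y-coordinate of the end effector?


Convert angles to radians: theta1 = 5.5851, theta2 = 1.1694
y = L1*sin(theta1) + L2*sin(theta1+theta2)
y = -2.6997 + 1.135
y = -1.5647


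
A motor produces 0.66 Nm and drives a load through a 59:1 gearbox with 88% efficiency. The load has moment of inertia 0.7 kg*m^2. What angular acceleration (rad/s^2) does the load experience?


tau_out = tau_motor * N * eta
= 0.66 * 59 * 0.88 = 34.2672 Nm
alpha = tau_out / I = 34.2672 / 0.7
= 48.9531 rad/s^2


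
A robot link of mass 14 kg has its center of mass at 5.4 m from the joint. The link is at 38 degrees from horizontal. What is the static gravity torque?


tau = m*g*L*cos(angle)
= 14 * 9.81 * 5.4 * cos(38 deg)
= 14 * 9.81 * 5.4 * 0.788
= 584.4171 Nm


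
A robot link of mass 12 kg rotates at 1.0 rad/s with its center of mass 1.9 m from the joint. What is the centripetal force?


F = m * omega^2 * r
= 12 * 1.0^2 * 1.9
= 12 * 1.0 * 1.9
= 22.8 N


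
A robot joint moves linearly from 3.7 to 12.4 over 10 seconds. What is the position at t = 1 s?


s = t/T = 1/10 = 0.1
p(t) = p0 + (pf-p0)*s
= 3.7 + (12.4 - 3.7) * 0.1
= 4.57


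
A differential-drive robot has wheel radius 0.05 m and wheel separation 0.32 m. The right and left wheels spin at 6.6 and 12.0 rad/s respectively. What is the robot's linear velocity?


vR = r*wR = 0.05*6.6 = 0.33 m/s
vL = r*wL = 0.05*12.0 = 0.6 m/s
v = (vR+vL)/2 = 0.465 m/s
omega = (vR-vL)/L = -0.8438 rad/s
linear velocity = 0.465 m/s


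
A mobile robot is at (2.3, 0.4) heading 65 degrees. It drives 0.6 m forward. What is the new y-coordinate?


y_new = y0 + d*sin(theta)
= 0.4 + 0.6*sin(65)
= 0.4 + 0.5438
= 0.9438


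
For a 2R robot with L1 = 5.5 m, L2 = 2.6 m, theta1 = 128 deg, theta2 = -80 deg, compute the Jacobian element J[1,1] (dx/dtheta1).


J[1,1] = -L1*sin(t1) - L2*sin(t1+t2)
= -5.5*sin(128) - 2.6*sin(48)
= -6.2662


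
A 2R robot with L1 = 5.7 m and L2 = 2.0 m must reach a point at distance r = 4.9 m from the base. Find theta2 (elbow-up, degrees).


cos(theta2) = (r^2 - L1^2 - L2^2) / (2*L1*L2)
cos(theta2) = (24.01 - 32.49 - 4.0) / 22.8
cos(theta2) = -0.547368
theta2 = 123.1867 degrees


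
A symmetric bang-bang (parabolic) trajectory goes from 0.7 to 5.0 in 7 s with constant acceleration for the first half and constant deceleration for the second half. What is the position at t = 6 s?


Symmetric rest-to-rest: each phase covers (pf-p0)/2 in time T/2. 0.5*a*(T/2)^2 = (pf-p0)/2 => a = 4*(pf-p0)/T^2
a = 4*(5.0-0.7)/7^2 = 0.351
t = 6 is in the deceleration phase (t > T/2).
p = pf - 0.5*a*(T-t)^2 = 5.0 - 0.5*0.351*1^2
= 4.8245


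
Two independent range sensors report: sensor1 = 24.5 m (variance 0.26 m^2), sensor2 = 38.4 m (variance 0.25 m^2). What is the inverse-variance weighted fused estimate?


w1 = (1/var1) / (1/var1 + 1/var2)
   = 3.8462 / (3.8462 + 4.0) = 0.4902
w2 = 1 - w1 = 0.5098
fused = w1*s1 + w2*s2 = 12.0098 + 19.5765
= 31.5863 m


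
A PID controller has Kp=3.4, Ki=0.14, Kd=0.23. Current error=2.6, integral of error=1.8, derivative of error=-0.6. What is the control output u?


u = Kp*e + Ki*int(e) + Kd*de/dt
= 3.4*2.6 + 0.14*1.8 + 0.23*(-0.6)
= 8.84 + 0.252 + -0.138
= 8.954


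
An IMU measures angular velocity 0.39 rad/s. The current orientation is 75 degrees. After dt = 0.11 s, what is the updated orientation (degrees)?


delta_theta = w * dt = 0.39 * 0.11 = 0.0429 rad
= 2.458 deg
theta_new = 75 + 2.458 = 77.458 deg


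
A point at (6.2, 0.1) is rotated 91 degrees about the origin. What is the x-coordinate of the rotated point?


x' = x*cos(theta) - y*sin(theta)
cos(91 deg) = -0.0175, sin(91 deg) = 0.9998
x' = 6.2 * -0.0175 - 0.1 * 0.9998
= -0.1082 - 0.1
= -0.2082


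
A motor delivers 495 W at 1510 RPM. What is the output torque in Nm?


omega = 1510 * 2*pi/60 = 158.1268 rad/s
tau = P / omega = 495 / 158.1268
= 3.1304 Nm


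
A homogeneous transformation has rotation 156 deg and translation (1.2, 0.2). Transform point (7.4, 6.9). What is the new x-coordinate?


x' = cos(theta)*px - sin(theta)*py + tx
= -0.9135*7.4 - 0.4067*6.9 + 1.2
= -8.3667


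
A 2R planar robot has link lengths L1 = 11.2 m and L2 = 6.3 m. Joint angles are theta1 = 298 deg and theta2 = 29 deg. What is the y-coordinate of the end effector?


Convert angles to radians: theta1 = 5.2011, theta2 = 0.5061
y = L1*sin(theta1) + L2*sin(theta1+theta2)
y = -9.889 + -3.4312
y = -13.3202


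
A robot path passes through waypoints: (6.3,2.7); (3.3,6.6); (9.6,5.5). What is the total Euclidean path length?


Segment lengths:
  seg1 = sqrt((-3.0)^2 + (3.9)^2) = 4.9204
  seg2 = sqrt((6.3)^2 + (-1.1)^2) = 6.3953
Total = 11.3157


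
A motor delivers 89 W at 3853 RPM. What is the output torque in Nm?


omega = 3853 * 2*pi/60 = 403.4852 rad/s
tau = P / omega = 89 / 403.4852
= 0.2206 Nm


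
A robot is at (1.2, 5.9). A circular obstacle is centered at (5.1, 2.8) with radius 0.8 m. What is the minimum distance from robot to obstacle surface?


center_dist = sqrt((1.2-5.1)^2 + (5.9-2.8)^2)
= sqrt(15.21 + 9.61)
= 4.982
min_dist = center_dist - radius = 4.982 - 0.8 = 4.182 m


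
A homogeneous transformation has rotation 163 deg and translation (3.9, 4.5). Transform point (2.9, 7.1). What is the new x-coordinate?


x' = cos(theta)*px - sin(theta)*py + tx
= -0.9563*2.9 - 0.2924*7.1 + 3.9
= -0.9491


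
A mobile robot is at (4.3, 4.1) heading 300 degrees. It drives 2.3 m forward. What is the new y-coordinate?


y_new = y0 + d*sin(theta)
= 4.1 + 2.3*sin(300)
= 4.1 + -1.9919
= 2.1081


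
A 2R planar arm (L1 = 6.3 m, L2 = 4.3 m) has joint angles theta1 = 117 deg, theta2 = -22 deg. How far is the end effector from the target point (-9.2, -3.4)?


End effector via forward kinematics:
x = L1*cos(t1) + L2*cos(t1+t2) = -3.2349
y = L1*sin(t1) + L2*sin(t1+t2) = 9.897
Distance to target:
d = sqrt((-9.2 - -3.2349)^2 + (-3.4 - 9.897)^2)
= sqrt(35.5823 + 176.8096)
= 14.5737 m


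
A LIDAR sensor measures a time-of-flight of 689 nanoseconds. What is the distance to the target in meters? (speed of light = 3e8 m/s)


tof = 689 ns = 6.89e-07 s
dist = c * tof / 2
= 3e8 * 6.89e-07 / 2
= 103.35 m


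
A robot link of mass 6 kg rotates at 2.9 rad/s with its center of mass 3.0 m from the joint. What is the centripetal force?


F = m * omega^2 * r
= 6 * 2.9^2 * 3.0
= 6 * 8.41 * 3.0
= 151.38 N


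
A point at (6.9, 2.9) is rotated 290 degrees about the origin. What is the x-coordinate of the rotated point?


x' = x*cos(theta) - y*sin(theta)
cos(290 deg) = 0.342, sin(290 deg) = -0.9397
x' = 6.9 * 0.342 - 2.9 * -0.9397
= 2.3599 - -2.7251
= 5.085
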